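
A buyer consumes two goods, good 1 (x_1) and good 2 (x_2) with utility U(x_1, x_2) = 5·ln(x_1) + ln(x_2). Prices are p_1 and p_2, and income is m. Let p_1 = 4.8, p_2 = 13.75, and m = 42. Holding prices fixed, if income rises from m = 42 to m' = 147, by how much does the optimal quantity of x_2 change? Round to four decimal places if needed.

At p_1=4.8, p_2=13.75, m=42: x_2* = 1/6·42/13.75 = 0.5091.
At m' = 147: x_2* = 1.7818. Change: 1.7818 − 0.5091 = 1.2727.

Δx_2* = 1.2727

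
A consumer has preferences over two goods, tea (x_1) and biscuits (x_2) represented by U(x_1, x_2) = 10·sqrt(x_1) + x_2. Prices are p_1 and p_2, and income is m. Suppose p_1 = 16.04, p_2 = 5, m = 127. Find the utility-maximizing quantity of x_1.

x_1* = 2.4292

Thus x_1* = (5·p_2/p_1)² — independent of m — with the rest of income spent on x_2.
Plugging in: x_1* = (5·5/16.04)² = 2.4292.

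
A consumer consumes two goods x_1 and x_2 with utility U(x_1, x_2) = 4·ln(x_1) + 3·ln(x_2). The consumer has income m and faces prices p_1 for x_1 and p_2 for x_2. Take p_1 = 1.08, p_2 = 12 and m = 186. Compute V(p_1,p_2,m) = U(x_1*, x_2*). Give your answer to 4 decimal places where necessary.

MU_x_1/MU_x_2 = (4·x_2)/(3·x_1); tangency sets this equal to p_1/p_2.
So 4·p_2·x_2 = 3·p_1·x_1; combined with the budget, a share 4/7 of income goes to x_1.
Demand: x_1*(p_1,p_2,m) = 4/7·m/p_1 and x_2* = 3/7·m/p_2.
At p_1=1.08, p_2=12, m=186: x_1* = 4/7·186/1.08 = 98.4127, x_2* = 6.6429.
Utility at the optimum: U(98.4127, 6.6429) = 24.0373.

V = 24.0373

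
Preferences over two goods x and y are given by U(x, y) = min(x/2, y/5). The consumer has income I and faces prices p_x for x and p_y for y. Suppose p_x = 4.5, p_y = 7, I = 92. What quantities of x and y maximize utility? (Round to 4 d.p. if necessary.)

With perfect complements, no substitution: consume in ratio x:y = 2:5.
Budget: p_x·x + p_y·(5/2)·x = I, so (2·p_x + 5·p_y)·x = 2·I.
Demand: x*(p_x,p_y,I) = 2·I/(2·p_x + 5·p_y), y* = 5·I/(2·p_x + 5·p_y).
Here 2·4.5 + 5·7 = 44, giving x* = 4.1818 and y* = 10.4545.

x* = 4.1818, y* = 10.4545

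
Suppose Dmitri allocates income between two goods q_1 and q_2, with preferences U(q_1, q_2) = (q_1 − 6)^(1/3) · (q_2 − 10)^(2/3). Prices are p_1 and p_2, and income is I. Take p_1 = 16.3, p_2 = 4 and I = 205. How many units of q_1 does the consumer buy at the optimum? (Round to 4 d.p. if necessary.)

Discretionary income = 205 − 6·16.3 − 10·4 = 67.2; q_1* = 6 + 1/3·67.2/16.3 = 7.3742.

q_1* = 7.3742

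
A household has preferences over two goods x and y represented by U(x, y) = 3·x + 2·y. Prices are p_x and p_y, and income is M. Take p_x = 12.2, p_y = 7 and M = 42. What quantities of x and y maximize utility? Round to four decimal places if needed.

Perfect substitutes: compare marginal utility per dollar. 3/p_x vs 2/p_y → 0.2459 vs 0.2857.
y gives more utility per dollar, so spend all income on y: y* = M/p_y, x* = 0.
Numerically: x* = 0, y* = 6.

x* = 0, y* = 6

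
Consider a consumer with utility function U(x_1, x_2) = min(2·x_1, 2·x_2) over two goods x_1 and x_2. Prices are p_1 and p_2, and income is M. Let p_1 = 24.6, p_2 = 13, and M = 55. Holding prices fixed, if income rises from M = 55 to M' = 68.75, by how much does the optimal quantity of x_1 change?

Δx_1* = 0.3657

With perfect complements, no substitution: consume in ratio x_1:x_2 = 2:2.
Budget: p_1·x_1 + p_2·x_1 = M, so (2·p_1 + 2·p_2)·x_1 = 2·M.
Demand: x_1*(p_1,p_2,M) = 2·M/(2·p_1 + 2·p_2), x_2* = 2·M/(2·p_1 + 2·p_2).
Here 2·24.6 + 2·13 = 75.2, giving x_1* = 1.4628.
At M' = 68.75: x_1* = 1.8285. Change: 1.8285 − 1.4628 = 0.3657.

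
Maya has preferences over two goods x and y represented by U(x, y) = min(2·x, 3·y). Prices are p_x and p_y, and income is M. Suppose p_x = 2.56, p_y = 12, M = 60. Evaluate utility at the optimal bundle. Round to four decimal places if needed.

V = 11.3636

With perfect complements, no substitution: consume in ratio x:y = 3:2.
Budget: p_x·x + p_y·(2/3)·x = M, so (3·p_x + 2·p_y)·x = 3·M.
Demand: x*(p_x,p_y,M) = 3·M/(3·p_x + 2·p_y), y* = 2·M/(3·p_x + 2·p_y).
Here 3·2.56 + 2·12 = 31.68, giving x* = 5.6818 and y* = 3.7879.
Utility at the optimum: U(5.6818, 3.7879) = 11.3636.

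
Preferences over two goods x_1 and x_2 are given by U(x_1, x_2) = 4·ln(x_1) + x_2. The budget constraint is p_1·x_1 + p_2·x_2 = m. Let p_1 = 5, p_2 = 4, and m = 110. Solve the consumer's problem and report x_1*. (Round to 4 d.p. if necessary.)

x_1* = 3.2

At the given prices: x_1* = 4·4/5 = 3.2.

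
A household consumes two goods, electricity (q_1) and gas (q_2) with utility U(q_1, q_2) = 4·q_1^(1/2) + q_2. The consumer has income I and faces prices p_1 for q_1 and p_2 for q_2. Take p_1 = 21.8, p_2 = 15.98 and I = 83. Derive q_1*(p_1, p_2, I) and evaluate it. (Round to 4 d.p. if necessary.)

Utility is quasi-linear in q_2; the FOC for q_1 is 2/√q_1 = p_1/p_2.
Thus q_1* = (2·p_2/p_1)² — independent of I — with the rest of income spent on q_2.
Plugging in: q_1* = (2·15.98/21.8)² = 2.1493.

q_1* = 2.1493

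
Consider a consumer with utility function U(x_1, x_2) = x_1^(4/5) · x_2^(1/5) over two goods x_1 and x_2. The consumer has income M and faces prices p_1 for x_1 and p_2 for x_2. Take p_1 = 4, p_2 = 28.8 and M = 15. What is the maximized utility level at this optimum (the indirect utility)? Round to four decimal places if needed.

V = 1.5319

The MRS is 4·x_2/x_1. Set MRS = p_1/p_2.
So 0.8·p_2·x_2 = 0.2·p_1·x_1; combined with the budget, a share 0.8 of income goes to x_1.
Demand: x_1*(p_1,p_2,M) = 0.8·M/p_1 and x_2* = 0.2·M/p_2.
At p_1=4, p_2=28.8, M=15: x_1* = 0.8·15/4 = 3, x_2* = 0.1042.
Utility at the optimum: U(3, 0.1042) = 1.5319.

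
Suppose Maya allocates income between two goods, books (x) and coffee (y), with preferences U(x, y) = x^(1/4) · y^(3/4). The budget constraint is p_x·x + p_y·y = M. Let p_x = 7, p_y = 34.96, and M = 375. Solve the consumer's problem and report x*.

x* = 13.3929

Tangency: MRS = (1/3)·y/x = p_x/p_y.
So 0.25·p_y·y = 0.75·p_x·x; combined with the budget, a share 0.25 of income goes to x.
Demand: x*(p_x,p_y,M) = 0.25·M/p_x and y* = 0.75·M/p_y.
At p_x=7, p_y=34.96, M=375: x* = 0.25·375/7 = 13.3929.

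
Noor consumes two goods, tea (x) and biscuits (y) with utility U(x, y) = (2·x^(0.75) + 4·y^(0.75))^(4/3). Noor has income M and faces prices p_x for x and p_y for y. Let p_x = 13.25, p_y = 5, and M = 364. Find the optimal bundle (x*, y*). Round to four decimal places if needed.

x* = 0.092, y* = 72.5563

MRS = MU_x/MU_y = (1/2)·(y/x)^(0.25). Set equal to p_x/p_y.
Hence y/x = (2·p_x/p_y)^(1/(0.25)), i.e. raised to the 4 power.
With the ratio pinned down, the budget gives x* = M/(p_x + p_y·(y/x)) and y* = (y/x)·x*.
Numerically y/x = 789.0481, so x* = 364/(13.25 + 5·789.0481) = 0.092 and y* = 789.0481·0.092 = 72.5563.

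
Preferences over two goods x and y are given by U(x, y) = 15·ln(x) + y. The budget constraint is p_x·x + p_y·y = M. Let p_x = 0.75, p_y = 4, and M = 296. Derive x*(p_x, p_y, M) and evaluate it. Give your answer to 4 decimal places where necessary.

Set MRS = p_x/p_y: (15/x)/1 = p_x/p_y.
So x*(p_x,p_y) = 15·p_y/p_x, independent of income; and y* = (M − 15·p_y)/p_y.
At the given prices: x* = 15·4/0.75 = 80.

x* = 80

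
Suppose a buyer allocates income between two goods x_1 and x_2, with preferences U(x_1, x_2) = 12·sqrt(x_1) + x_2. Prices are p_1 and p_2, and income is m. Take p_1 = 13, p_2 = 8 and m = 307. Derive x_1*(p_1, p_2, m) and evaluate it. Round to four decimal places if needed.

Set MRS = p_1/p_2: 6·x_1^(−1/2) = p_1/p_2.
Solve: √x_1 = 6·p_2/p_1, so x_1*(p_1,p_2) = (6·p_2/p_1)², and x_2* = (m − p_1·x_1*)/p_2.
Plugging in: x_1* = (6·8/13)² = 13.6331.

x_1* = 13.6331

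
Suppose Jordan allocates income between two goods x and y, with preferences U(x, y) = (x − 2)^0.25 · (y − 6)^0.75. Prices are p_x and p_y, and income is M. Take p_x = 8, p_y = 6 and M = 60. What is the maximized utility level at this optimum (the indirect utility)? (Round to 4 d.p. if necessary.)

Substituting into the budget: x* = 2 + 0.25·(M − 2·p_x − 6·p_y)/p_x, and y* = 6 + 0.75·(…)/p_y.
Discretionary income = 60 − 2·8 − 6·6 = 8; x* = 2 + 0.25·8/8 = 2.25; y* = 6 + 0.75·8/6 = 7.
Utility at the optimum: U(2.25, 7) = 0.7071.

V = 0.7071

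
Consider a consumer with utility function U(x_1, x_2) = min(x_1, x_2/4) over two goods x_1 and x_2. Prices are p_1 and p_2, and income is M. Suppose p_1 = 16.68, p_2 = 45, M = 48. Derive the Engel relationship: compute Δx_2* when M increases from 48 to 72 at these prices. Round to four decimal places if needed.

Δx_2* = 0.4881

With perfect complements, no substitution: consume in ratio x_1:x_2 = 1:4.
Budget: p_1·x_1 + p_2·4·x_1 = M, so (p_1 + 4·p_2)·x_1 = M.
Demand: x_1*(p_1,p_2,M) = M/(p_1 + 4·p_2), x_2* = 4·M/(p_1 + 4·p_2).
Here 16.68 + 4·45 = 196.68, giving x_2* = 0.9762.
At M' = 72: x_2* = 1.4643. Change: 1.4643 − 0.9762 = 0.4881.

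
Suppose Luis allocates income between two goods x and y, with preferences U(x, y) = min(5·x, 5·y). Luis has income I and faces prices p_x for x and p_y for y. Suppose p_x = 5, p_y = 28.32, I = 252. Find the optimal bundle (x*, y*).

Here 5·5 + 5·28.32 = 166.6, giving x* = 7.563 and y* = 7.563.

x* = 7.563, y* = 7.563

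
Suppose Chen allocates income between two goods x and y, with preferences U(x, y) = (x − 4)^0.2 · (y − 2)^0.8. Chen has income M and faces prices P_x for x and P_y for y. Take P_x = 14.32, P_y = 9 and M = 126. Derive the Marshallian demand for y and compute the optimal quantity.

y* = 6.5084

After buying the subsistence bundle (4, 2), a share 0.2 of the remaining income goes to x: x* = 4 + 0.2·(M − 4P_x − 2P_y)/P_x.
Discretionary income = 126 − 4·14.32 − 2·9 = 50.72; y* = 2 + 0.8·50.72/9 = 6.5084.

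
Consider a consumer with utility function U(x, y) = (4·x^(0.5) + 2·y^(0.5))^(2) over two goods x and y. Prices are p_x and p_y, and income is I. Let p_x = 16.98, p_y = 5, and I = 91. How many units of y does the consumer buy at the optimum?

Numerically y/x = 2.883204, so x* = 91/(16.98 + 5·2.883204) = 2.8985 and y* = 2.883204·2.8985 = 8.3568.

y* = 8.3568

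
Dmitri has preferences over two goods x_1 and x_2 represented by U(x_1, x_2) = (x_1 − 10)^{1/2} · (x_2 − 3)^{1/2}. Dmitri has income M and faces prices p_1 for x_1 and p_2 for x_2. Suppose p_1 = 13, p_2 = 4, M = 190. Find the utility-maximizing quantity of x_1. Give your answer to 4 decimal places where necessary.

MRS = (x_2−3)/(x_1−10). Tangency with p_1/p_2 gives x_2−3 = (p_1/p_2)·(x_1−10).
After buying the subsistence bundle (10, 3), a share 0.5 of the remaining income goes to x_1: x_1* = 10 + 0.5·(M − 10p_1 − 3p_2)/p_1.
Discretionary income = 190 − 10·13 − 3·4 = 48; x_1* = 10 + 0.5·48/13 = 11.8462.

x_1* = 11.8462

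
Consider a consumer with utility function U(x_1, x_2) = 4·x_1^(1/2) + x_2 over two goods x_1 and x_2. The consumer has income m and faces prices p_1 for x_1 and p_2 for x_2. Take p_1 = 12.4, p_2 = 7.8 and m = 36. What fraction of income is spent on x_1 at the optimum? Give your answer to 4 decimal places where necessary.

share on x_1 = 0.5452

Utility is quasi-linear in x_2; the FOC for x_1 is 2/√x_1 = p_1/p_2.
Thus x_1* = (2·p_2/p_1)² — independent of m — with the rest of income spent on x_2.
Plugging in: x_1* = (2·7.8/12.4)² = 1.5827, x_2* = 2.0993.
Expenditure on x_1: 12.4·1.5827 = 19.6258; share = 0.5452.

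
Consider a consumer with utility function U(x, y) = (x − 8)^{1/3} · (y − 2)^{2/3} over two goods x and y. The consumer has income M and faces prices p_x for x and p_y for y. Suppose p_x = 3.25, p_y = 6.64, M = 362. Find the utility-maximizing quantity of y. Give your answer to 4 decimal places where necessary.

Let x' = x−8, y' = y−2. MRS = (1/2)·y'/x' = p_x/p_y.
After buying the subsistence bundle (8, 2), a share 1/3 of the remaining income goes to x: x* = 8 + 1/3·(M − 8p_x − 2p_y)/p_x.
Discretionary income = 362 − 8·3.25 − 2·6.64 = 322.72; y* = 2 + 2/3·322.72/6.64 = 34.4016.

y* = 34.4016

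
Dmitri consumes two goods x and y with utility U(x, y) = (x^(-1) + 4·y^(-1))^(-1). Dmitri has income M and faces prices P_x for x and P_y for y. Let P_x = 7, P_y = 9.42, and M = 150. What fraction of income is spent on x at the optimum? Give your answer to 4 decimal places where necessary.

share on x = 0.3012

Substitute y = (y/x)·x into the budget: x* = M/(P_x + P_y·(y/x)).
Numerically y/x = 1.724065, so x* = 150/(7 + 9.42·1.724065) = 6.4542 and y* = 1.724065·6.4542 = 11.1275.
Expenditure on x: 7·6.4542 = 45.1794; share = 0.3012.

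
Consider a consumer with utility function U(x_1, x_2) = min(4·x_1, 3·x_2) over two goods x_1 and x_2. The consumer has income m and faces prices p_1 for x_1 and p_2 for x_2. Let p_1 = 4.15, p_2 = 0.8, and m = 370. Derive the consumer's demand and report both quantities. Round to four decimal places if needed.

x_1* = 70.9265, x_2* = 94.5687

With perfect complements, no substitution: consume in ratio x_1:x_2 = 3:4.
Budget: p_1·x_1 + p_2·(4/3)·x_1 = m, so (3·p_1 + 4·p_2)·x_1 = 3·m.
Demand: x_1*(p_1,p_2,m) = 3·m/(3·p_1 + 4·p_2), x_2* = 4·m/(3·p_1 + 4·p_2).
Here 3·4.15 + 4·0.8 = 15.65, giving x_1* = 70.9265 and x_2* = 94.5687.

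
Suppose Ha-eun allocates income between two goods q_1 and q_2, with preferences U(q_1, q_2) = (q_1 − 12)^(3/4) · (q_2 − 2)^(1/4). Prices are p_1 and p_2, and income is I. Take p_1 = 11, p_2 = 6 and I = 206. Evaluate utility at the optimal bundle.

V = 3.7376

Substituting into the budget: q_1* = 12 + 0.75·(I − 12·p_1 − 2·p_2)/p_1, and q_2* = 2 + 0.25·(…)/p_2.
Discretionary income = 206 − 12·11 − 2·6 = 62; q_1* = 12 + 0.75·62/11 = 16.2273; q_2* = 2 + 0.25·62/6 = 4.5833.
Utility at the optimum: U(16.2273, 4.5833) = 3.7376.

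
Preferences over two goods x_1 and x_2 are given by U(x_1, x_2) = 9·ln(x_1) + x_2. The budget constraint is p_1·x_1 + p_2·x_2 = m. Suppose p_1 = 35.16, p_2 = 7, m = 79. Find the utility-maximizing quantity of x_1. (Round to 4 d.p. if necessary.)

x_1* = 1.7918

Set MRS = p_1/p_2: (9/x_1)/1 = p_1/p_2.
So x_1*(p_1,p_2) = 9·p_2/p_1, independent of income; and x_2* = (m − 9·p_2)/p_2.
At the given prices: x_1* = 9·7/35.16 = 1.7918.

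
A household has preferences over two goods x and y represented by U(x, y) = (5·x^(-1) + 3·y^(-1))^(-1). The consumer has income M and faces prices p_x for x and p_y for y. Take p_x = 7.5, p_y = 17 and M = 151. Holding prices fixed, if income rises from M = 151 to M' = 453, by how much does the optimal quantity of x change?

Δx* = 18.5887

From the CES first-order condition, (5/3)·(y/x)^(2) = p_x/p_y.
Solve for the ratio: y/x = [(3/5)·p_x/p_y]^(0.5).
Substitute y = (y/x)·x into the budget: x* = M/(p_x + p_y·(y/x)).
Numerically y/x = 0.514496, so x* = 151/(7.5 + 17·0.514496) = 9.2944.
At M' = 453: x* = 27.8831. Change: 27.8831 − 9.2944 = 18.5887.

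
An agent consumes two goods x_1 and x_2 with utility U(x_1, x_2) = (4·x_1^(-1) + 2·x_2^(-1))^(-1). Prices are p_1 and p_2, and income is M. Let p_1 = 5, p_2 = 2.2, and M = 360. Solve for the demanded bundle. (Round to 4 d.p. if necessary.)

x_1* = 49.0115, x_2* = 52.2465

From the CES first-order condition, 2·(x_2/x_1)^(2) = p_1/p_2.
Hence x_2/x_1 = ((1/2)·p_1/p_2)^(1/(2)), i.e. raised to the 0.5 power.
With the ratio pinned down, the budget gives x_1* = M/(p_1 + p_2·(x_2/x_1)) and x_2* = (x_2/x_1)·x_1*.
Numerically x_2/x_1 = 1.066004, so x_1* = 360/(5 + 2.2·1.066004) = 49.0115 and x_2* = 1.066004·49.0115 = 52.2465.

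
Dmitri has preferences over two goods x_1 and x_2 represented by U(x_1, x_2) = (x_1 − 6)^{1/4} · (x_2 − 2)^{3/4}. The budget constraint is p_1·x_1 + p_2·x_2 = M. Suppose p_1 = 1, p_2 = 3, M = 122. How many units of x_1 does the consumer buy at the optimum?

MRS = (1/3)·(x_2−2)/(x_1−6). Tangency with p_1/p_2 gives x_2−2 = 3·(p_1/p_2)·(x_1−6).
Substituting into the budget: x_1* = 6 + 0.25·(M − 6·p_1 − 2·p_2)/p_1, and x_2* = 2 + 0.75·(…)/p_2.
Discretionary income = 122 − 6·1 − 2·3 = 110; x_1* = 6 + 0.25·110/1 = 33.5.

x_1* = 33.5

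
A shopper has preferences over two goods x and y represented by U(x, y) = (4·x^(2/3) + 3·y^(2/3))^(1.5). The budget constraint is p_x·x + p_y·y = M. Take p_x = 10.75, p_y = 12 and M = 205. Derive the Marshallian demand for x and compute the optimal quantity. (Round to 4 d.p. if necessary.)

MRS = MU_x/MU_y = (4/3)·(y/x)^(1/3). Set equal to p_x/p_y.
Solve for the ratio: y/x = [(3/4)·p_x/p_y]^(3).
With the ratio pinned down, the budget gives x* = M/(p_x + p_y·(y/x)) and y* = (y/x)·x*.
Numerically y/x = 0.303295, so x* = 205/(10.75 + 12·0.303295) = 14.2465.

x* = 14.2465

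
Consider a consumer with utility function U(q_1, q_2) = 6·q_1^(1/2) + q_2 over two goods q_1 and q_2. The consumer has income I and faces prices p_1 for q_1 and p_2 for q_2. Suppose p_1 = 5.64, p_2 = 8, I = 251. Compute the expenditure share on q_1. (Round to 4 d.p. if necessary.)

Thus q_1* = (3·p_2/p_1)² — independent of I — with the rest of income spent on q_2.
Plugging in: q_1* = (3·8/5.64)² = 18.1077, q_2* = 18.609.
Expenditure on q_1: 5.64·18.1077 = 102.1277; share = 0.4069.

share on q_1 = 0.4069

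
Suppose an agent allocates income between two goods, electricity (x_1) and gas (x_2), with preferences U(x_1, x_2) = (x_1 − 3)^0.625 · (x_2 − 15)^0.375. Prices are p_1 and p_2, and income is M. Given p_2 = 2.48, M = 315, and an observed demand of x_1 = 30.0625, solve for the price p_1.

MRS = (5/3)·(x_2−15)/(x_1−3). Tangency with p_1/p_2 gives x_2−15 = (3/5)·(p_1/p_2)·(x_1−3).
After buying the subsistence bundle (3, 15), a share 0.625 of the remaining income goes to x_1: x_1* = 3 + 0.625·(M − 3p_1 − 15p_2)/p_1.
Set x_1* = 30.0625 in the demand function and solve for p_1: p_1 = 6.

p_1 = 6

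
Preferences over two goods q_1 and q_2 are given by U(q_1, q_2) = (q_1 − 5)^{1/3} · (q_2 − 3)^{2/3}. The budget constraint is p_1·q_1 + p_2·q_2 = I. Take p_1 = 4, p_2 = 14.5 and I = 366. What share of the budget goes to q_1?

This is Cobb-Douglas in (q_1−5, q_2−3): tangency gives 1/3·p_2·(q_2−3) = 2/3·p_1·(q_1−5).
Substituting into the budget: q_1* = 5 + 1/3·(I − 5·p_1 − 3·p_2)/p_1, and q_2* = 3 + 2/3·(…)/p_2.
Discretionary income = 366 − 5·4 − 3·14.5 = 302.5; q_1* = 5 + 1/3·302.5/4 = 30.2083; q_2* = 3 + 2/3·302.5/14.5 = 16.908.
Expenditure on q_1: 4·30.2083 = 120.8333; share = 0.3301.

share on q_1 = 0.3301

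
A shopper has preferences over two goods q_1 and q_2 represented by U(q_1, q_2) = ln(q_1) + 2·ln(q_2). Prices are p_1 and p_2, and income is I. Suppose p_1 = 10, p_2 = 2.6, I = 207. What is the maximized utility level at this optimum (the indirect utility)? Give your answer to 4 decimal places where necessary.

MU_q_1/MU_q_2 = (q_2)/(2·q_1); tangency sets this equal to p_1/p_2.
Rearranging, p_2·q_2 = 2·p_1·q_1. Substituting into the budget gives p_1·q_1·(1 + 2) = I.
Demand: q_1*(p_1,p_2,I) = 1/3·I/p_1 and q_2* = 2/3·I/p_2.
At p_1=10, p_2=2.6, I=207: q_1* = 1/3·207/10 = 6.9, q_2* = 53.0769.
Utility at the optimum: U(6.9, 53.0769) = 9.875.

V = 9.875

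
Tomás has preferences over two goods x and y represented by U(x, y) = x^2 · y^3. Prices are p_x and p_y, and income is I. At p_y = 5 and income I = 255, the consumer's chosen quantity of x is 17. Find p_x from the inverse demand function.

p_x = 6

Tangency: MRS = (2/3)·y/x = p_x/p_y.
Rearranging, p_y·y = (3/2)·p_x·x. Substituting into the budget gives p_x·x·(1 + (3/2)) = I.
Demand: x*(p_x,p_y,I) = 0.4·I/p_x and y* = 0.6·I/p_y.
Set x* = 17 in the demand function and solve for p_x: p_x = 6.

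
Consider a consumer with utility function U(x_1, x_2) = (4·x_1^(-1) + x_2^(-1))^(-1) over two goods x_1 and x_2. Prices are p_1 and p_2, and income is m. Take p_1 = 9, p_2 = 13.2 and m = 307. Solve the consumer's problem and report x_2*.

x_2* = 8.7717

MU_x_1 ∝ 4·x_1^(-2), MU_x_2 ∝ x_2^(-2), so MRS = 4·(x_2/x_1)^(2) = p_1/p_2.
Hence x_2/x_1 = ((1/4)·p_1/p_2)^(1/(2)), i.e. raised to the 0.5 power.
Substitute x_2 = (x_2/x_1)·x_1 into the budget: x_1* = m/(p_1 + p_2·(x_2/x_1)).
Numerically x_2/x_1 = 0.412861, so x_1* = 307/(9 + 13.2·0.412861) = 21.246 and x_2* = 0.412861·21.246 = 8.7717.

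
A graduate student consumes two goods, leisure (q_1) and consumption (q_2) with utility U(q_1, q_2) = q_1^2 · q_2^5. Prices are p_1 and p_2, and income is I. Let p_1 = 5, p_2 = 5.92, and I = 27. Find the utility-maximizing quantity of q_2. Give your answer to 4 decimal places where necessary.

The MRS is (2/5)·q_2/q_1. Set MRS = p_1/p_2.
Rearranging, p_2·q_2 = (5/2)·p_1·q_1. Substituting into the budget gives p_1·q_1·(1 + (5/2)) = I.
Demand: q_1*(p_1,p_2,I) = 2/7·I/p_1 and q_2* = 5/7·I/p_2.
At p_1=5, p_2=5.92, I=27: q_2* = 5/7·27/5.92 = 3.2577.

q_2* = 3.2577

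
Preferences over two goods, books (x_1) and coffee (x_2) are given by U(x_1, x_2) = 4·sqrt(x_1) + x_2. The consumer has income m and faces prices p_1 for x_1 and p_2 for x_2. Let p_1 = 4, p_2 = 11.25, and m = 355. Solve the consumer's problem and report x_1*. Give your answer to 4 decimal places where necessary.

MU_x_1 = 2/√x_1, MU_x_2 = 1. Tangency: 2/√x_1 = p_1/p_2.
Thus x_1* = (2·p_2/p_1)² — independent of m — with the rest of income spent on x_2.
Plugging in: x_1* = (2·11.25/4)² = 31.6406.

x_1* = 31.6406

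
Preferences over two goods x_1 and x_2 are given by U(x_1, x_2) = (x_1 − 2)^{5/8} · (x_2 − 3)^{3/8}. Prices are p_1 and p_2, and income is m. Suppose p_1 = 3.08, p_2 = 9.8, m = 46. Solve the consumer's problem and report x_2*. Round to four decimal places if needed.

This is Cobb-Douglas in (x_1−2, x_2−3): tangency gives 0.625·p_2·(x_2−3) = 0.375·p_1·(x_1−2).
Substituting into the budget: x_1* = 2 + 0.625·(m − 2·p_1 − 3·p_2)/p_1, and x_2* = 3 + 0.375·(…)/p_2.
Discretionary income = 46 − 2·3.08 − 3·9.8 = 10.44; x_2* = 3 + 0.375·10.44/9.8 = 3.3995.

x_2* = 3.3995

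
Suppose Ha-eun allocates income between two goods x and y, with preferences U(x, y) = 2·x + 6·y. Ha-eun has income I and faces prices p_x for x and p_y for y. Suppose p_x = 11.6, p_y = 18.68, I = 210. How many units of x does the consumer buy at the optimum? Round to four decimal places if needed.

Numerically: x* = 0, y* = 11.242.

x* = 0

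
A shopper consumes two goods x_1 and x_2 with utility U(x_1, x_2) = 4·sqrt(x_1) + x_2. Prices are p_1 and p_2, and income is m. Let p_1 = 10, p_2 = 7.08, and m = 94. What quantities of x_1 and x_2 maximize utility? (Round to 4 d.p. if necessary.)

MU_x_1 = 2/√x_1, MU_x_2 = 1. Tangency: 2/√x_1 = p_1/p_2.
Solve: √x_1 = 2·p_2/p_1, so x_1*(p_1,p_2) = (2·p_2/p_1)², and x_2* = (m − p_1·x_1*)/p_2.
Plugging in: x_1* = (2·7.08/10)² = 2.0051, x_2* = 10.4448.

x_1* = 2.0051, x_2* = 10.4448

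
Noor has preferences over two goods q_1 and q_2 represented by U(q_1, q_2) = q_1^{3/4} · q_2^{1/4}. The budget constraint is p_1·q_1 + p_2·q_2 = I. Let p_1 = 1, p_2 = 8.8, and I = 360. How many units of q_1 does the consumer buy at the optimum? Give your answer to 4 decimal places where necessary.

q_1* = 270

Demand: q_1*(p_1,p_2,I) = 0.75·I/p_1 and q_2* = 0.25·I/p_2.
At p_1=1, p_2=8.8, I=360: q_1* = 0.75·360/1 = 270.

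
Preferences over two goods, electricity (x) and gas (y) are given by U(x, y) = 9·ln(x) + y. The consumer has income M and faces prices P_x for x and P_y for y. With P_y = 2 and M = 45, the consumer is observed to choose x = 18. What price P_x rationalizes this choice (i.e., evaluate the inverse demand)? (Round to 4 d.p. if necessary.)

P_x = 1

MU_x = 9/x, MU_y = 1. Tangency: 9/x = P_x/P_y.
So x*(P_x,P_y) = 9·P_y/P_x, independent of income; and y* = (M − 9·P_y)/P_y.
Set x* = 18 in the demand function and solve for P_x: P_x = 1.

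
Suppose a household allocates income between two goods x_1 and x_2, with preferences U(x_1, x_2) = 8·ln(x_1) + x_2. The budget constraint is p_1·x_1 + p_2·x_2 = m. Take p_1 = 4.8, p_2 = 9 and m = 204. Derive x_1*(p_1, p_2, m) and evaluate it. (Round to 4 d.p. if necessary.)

MU_x_1 = 8/x_1, MU_x_2 = 1. Tangency: 8/x_1 = p_1/p_2.
So x_1*(p_1,p_2) = 8·p_2/p_1, independent of income; and x_2* = (m − 8·p_2)/p_2.
At the given prices: x_1* = 8·9/4.8 = 15.

x_1* = 15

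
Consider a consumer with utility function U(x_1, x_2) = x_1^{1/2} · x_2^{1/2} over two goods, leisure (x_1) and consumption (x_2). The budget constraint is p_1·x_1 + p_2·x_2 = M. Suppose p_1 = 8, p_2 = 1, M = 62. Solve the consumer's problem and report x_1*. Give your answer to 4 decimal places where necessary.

x_1* = 3.875

The MRS is x_2/x_1. Set MRS = p_1/p_2.
So 0.5·p_2·x_2 = 0.5·p_1·x_1; combined with the budget, a share 0.5 of income goes to x_1.
Demand: x_1*(p_1,p_2,M) = 0.5·M/p_1 and x_2* = 0.5·M/p_2.
At p_1=8, p_2=1, M=62: x_1* = 0.5·62/8 = 3.875.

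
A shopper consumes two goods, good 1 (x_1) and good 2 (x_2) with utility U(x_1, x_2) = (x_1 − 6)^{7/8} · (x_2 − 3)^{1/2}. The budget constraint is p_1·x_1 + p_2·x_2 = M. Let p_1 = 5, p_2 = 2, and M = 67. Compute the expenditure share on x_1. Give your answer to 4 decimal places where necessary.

This is Cobb-Douglas in (x_1−6, x_2−3): tangency gives 0.875·p_2·(x_2−3) = 0.5·p_1·(x_1−6).
Substituting into the budget: x_1* = 6 + 7/11·(M − 6·p_1 − 3·p_2)/p_1, and x_2* = 3 + 4/11·(…)/p_2.
Discretionary income = 67 − 6·5 − 3·2 = 31; x_1* = 6 + 7/11·31/5 = 9.9455; x_2* = 3 + 4/11·31/2 = 8.6364.
Expenditure on x_1: 5·9.9455 = 49.7273; share = 0.7422.

share on x_1 = 0.7422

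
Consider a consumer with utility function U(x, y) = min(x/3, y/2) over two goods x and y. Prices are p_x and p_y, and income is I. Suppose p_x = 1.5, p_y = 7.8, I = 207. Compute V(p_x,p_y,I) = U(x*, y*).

V = 10.2985

Leontief preferences: the optimum is at the kink where x/3 = y/2, i.e. y = (2/3)·x.
Budget: p_x·x + p_y·(2/3)·x = I, so (3·p_x + 2·p_y)·x = 3·I.
Demand: x*(p_x,p_y,I) = 3·I/(3·p_x + 2·p_y), y* = 2·I/(3·p_x + 2·p_y).
Here 3·1.5 + 2·7.8 = 20.1, giving x* = 30.8955 and y* = 20.597.
Utility at the optimum: U(30.8955, 20.597) = 10.2985.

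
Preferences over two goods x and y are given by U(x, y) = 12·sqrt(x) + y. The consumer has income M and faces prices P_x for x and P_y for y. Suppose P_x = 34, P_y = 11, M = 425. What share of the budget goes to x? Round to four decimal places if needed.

MU_x = 6/√x, MU_y = 1. Tangency: 6/√x = P_x/P_y.
Solve: √x = 6·P_y/P_x, so x*(P_x,P_y) = (6·P_y/P_x)², and y* = (M − P_x·x*)/P_y.
Plugging in: x* = (6·11/34)² = 3.7682, y* = 26.9893.
Expenditure on x: 34·3.7682 = 128.1176; share = 0.3015.

share on x = 0.3015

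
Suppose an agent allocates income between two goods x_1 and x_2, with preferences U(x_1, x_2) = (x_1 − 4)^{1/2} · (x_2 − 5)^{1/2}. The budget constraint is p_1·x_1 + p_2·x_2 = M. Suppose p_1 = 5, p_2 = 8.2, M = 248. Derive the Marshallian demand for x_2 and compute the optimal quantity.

This is Cobb-Douglas in (x_1−4, x_2−5): tangency gives 0.5·p_2·(x_2−5) = 0.5·p_1·(x_1−4).
Substituting into the budget: x_1* = 4 + 0.5·(M − 4·p_1 − 5·p_2)/p_1, and x_2* = 5 + 0.5·(…)/p_2.
Discretionary income = 248 − 4·5 − 5·8.2 = 187; x_2* = 5 + 0.5·187/8.2 = 16.4024.

x_2* = 16.4024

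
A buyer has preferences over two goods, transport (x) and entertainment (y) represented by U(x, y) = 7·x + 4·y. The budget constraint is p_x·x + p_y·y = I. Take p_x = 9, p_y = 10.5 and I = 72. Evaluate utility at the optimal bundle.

V = 56

Perfect substitutes: compare marginal utility per dollar. 7/p_x vs 4/p_y → 0.7778 vs 0.381.
x gives more utility per dollar, so spend all income on x: x* = I/p_x, y* = 0.
Numerically: x* = 8, y* = 0.
Utility at the optimum: U(8, 0) = 56.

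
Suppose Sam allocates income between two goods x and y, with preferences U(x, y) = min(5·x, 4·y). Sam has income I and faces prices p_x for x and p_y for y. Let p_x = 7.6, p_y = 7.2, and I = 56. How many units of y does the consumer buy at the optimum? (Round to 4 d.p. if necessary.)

y* = 4.2169

Leontief preferences: the optimum is at the kink where x/4 = y/5, i.e. y = (5/4)·x.
Budget: p_x·x + p_y·(5/4)·x = I, so (4·p_x + 5·p_y)·x = 4·I.
Demand: x*(p_x,p_y,I) = 4·I/(4·p_x + 5·p_y), y* = 5·I/(4·p_x + 5·p_y).
Here 4·7.6 + 5·7.2 = 66.4, giving y* = 4.2169.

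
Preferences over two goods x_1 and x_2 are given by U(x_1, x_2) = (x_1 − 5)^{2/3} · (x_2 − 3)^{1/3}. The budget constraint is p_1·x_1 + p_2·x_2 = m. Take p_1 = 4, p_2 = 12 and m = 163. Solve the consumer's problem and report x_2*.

x_2* = 5.9722

After buying the subsistence bundle (5, 3), a share 2/3 of the remaining income goes to x_1: x_1* = 5 + 2/3·(m − 5p_1 − 3p_2)/p_1.
Discretionary income = 163 − 5·4 − 3·12 = 107; x_2* = 3 + 1/3·107/12 = 5.9722.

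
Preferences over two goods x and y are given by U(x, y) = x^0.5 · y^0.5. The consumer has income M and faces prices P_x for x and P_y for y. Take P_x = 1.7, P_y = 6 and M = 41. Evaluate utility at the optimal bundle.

V = 6.4188

Tangency: MRS = y/x = P_x/P_y.
Rearranging, P_y·y = P_x·x. Substituting into the budget gives P_x·x·(1 + 1) = M.
Demand: x*(P_x,P_y,M) = 0.5·M/P_x and y* = 0.5·M/P_y.
At P_x=1.7, P_y=6, M=41: x* = 0.5·41/1.7 = 12.0588, y* = 3.4167.
Utility at the optimum: U(12.0588, 3.4167) = 6.4188.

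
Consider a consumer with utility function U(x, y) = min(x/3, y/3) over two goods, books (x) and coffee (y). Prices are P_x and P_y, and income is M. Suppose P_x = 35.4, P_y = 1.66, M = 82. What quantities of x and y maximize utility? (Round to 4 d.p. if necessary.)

x* = 2.2126, y* = 2.2126

Demand: x*(P_x,P_y,M) = 3·M/(3·P_x + 3·P_y), y* = 3·M/(3·P_x + 3·P_y).
Here 3·35.4 + 3·1.66 = 111.18, giving x* = 2.2126 and y* = 2.2126.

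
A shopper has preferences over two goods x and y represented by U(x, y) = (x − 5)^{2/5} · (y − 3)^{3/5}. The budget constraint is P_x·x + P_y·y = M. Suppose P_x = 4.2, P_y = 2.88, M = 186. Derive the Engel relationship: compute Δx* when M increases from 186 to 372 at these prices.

Δx* = 17.7143

Let x' = x−5, y' = y−3. MRS = (2/3)·y'/x' = P_x/P_y.
Substituting into the budget: x* = 5 + 0.4·(M − 5·P_x − 3·P_y)/P_x, and y* = 3 + 0.6·(…)/P_y.
Discretionary income = 186 − 5·4.2 − 3·2.88 = 156.36; x* = 5 + 0.4·156.36/4.2 = 19.8914.
At M' = 372: x* = 37.6057. Change: 37.6057 − 19.8914 = 17.7143.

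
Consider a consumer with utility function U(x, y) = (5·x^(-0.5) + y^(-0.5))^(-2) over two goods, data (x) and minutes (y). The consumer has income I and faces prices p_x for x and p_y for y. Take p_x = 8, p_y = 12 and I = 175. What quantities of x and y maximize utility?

MU_x ∝ 5·x^(-1.5), MU_y ∝ y^(-1.5), so MRS = 5·(y/x)^(1.5) = p_x/p_y.
Hence y/x = ((1/5)·p_x/p_y)^(1/(1.5)), i.e. raised to the 2/3 power.
Substitute y = (y/x)·x into the budget: x* = I/(p_x + p_y·(y/x)).
Numerically y/x = 0.260991, so x* = 175/(8 + 12·0.260991) = 15.7206 and y* = 0.260991·15.7206 = 4.1029.

x* = 15.7206, y* = 4.1029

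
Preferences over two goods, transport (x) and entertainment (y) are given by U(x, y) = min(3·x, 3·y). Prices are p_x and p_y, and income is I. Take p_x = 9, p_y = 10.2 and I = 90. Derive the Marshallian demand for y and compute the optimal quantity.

Demand: x*(p_x,p_y,I) = 3·I/(3·p_x + 3·p_y), y* = 3·I/(3·p_x + 3·p_y).
Here 3·9 + 3·10.2 = 57.6, giving y* = 4.6875.

y* = 4.6875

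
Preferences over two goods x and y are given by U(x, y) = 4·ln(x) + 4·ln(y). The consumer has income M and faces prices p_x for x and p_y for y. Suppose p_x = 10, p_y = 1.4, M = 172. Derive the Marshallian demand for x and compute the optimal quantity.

Tangency: MRS = y/x = p_x/p_y.
Rearranging, p_y·y = p_x·x. Substituting into the budget gives p_x·x·(1 + 1) = M.
Demand: x*(p_x,p_y,M) = 0.5·M/p_x and y* = 0.5·M/p_y.
At p_x=10, p_y=1.4, M=172: x* = 0.5·172/10 = 8.6.

x* = 8.6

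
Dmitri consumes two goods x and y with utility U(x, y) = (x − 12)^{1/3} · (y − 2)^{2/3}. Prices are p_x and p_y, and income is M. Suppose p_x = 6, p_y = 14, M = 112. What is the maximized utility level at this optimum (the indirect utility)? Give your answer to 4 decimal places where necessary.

V = 0.6016

This is Cobb-Douglas in (x−12, y−2): tangency gives 1/3·p_y·(y−2) = 2/3·p_x·(x−12).
Substituting into the budget: x* = 12 + 1/3·(M − 12·p_x − 2·p_y)/p_x, and y* = 2 + 2/3·(…)/p_y.
Discretionary income = 112 − 12·6 − 2·14 = 12; x* = 12 + 1/3·12/6 = 12.6667; y* = 2 + 2/3·12/14 = 2.5714.
Utility at the optimum: U(12.6667, 2.5714) = 0.6016.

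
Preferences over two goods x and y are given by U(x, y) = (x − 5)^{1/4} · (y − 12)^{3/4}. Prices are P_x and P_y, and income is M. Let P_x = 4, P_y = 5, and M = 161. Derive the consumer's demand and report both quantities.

x* = 10.0625, y* = 24.15

Let x' = x−5, y' = y−12. MRS = (1/3)·y'/x' = P_x/P_y.
Substituting into the budget: x* = 5 + 0.25·(M − 5·P_x − 12·P_y)/P_x, and y* = 12 + 0.75·(…)/P_y.
Discretionary income = 161 − 5·4 − 12·5 = 81; x* = 5 + 0.25·81/4 = 10.0625; y* = 12 + 0.75·81/5 = 24.15.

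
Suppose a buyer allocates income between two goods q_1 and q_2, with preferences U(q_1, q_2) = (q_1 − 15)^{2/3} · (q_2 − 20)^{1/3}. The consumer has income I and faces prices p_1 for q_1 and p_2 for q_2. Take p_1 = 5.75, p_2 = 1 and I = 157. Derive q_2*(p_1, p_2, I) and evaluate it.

q_2* = 36.9167

This is Cobb-Douglas in (q_1−15, q_2−20): tangency gives 2/3·p_2·(q_2−20) = 1/3·p_1·(q_1−15).
Substituting into the budget: q_1* = 15 + 2/3·(I − 15·p_1 − 20·p_2)/p_1, and q_2* = 20 + 1/3·(…)/p_2.
Discretionary income = 157 − 15·5.75 − 20·1 = 50.75; q_2* = 20 + 1/3·50.75/1 = 36.9167.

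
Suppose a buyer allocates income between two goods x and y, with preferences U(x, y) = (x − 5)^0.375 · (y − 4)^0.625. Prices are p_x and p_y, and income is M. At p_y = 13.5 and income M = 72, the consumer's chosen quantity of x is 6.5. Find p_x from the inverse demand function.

p_x = 2

MRS = (3/5)·(y−4)/(x−5). Tangency with p_x/p_y gives y−4 = (5/3)·(p_x/p_y)·(x−5).
After buying the subsistence bundle (5, 4), a share 0.375 of the remaining income goes to x: x* = 5 + 0.375·(M − 5p_x − 4p_y)/p_x.
Set x* = 6.5 in the demand function and solve for p_x: p_x = 2.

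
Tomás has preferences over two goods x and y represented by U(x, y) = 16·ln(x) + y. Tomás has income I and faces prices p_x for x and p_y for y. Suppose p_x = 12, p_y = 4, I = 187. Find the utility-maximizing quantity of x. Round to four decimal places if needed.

So x*(p_x,p_y) = 16·p_y/p_x, independent of income; and y* = (I − 16·p_y)/p_y.
At the given prices: x* = 16·4/12 = 5.3333.

x* = 5.3333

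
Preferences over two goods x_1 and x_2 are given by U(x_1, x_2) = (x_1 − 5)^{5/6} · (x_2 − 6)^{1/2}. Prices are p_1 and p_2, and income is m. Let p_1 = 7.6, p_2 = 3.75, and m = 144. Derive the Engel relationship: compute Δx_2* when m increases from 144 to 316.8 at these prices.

Δx_2* = 17.28

This is Cobb-Douglas in (x_1−5, x_2−6): tangency gives 5/6·p_2·(x_2−6) = 0.5·p_1·(x_1−5).
Substituting into the budget: x_1* = 5 + 0.625·(m − 5·p_1 − 6·p_2)/p_1, and x_2* = 6 + 0.375·(…)/p_2.
Discretionary income = 144 − 5·7.6 − 6·3.75 = 83.5; x_2* = 6 + 0.375·83.5/3.75 = 14.35.
At m' = 316.8: x_2* = 31.63. Change: 31.63 − 14.35 = 17.28.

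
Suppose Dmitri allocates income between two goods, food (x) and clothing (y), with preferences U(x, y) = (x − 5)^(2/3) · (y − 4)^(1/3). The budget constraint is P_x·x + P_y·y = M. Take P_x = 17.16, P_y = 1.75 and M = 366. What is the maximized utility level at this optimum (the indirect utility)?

Substituting into the budget: x* = 5 + 2/3·(M − 5·P_x − 4·P_y)/P_x, and y* = 4 + 1/3·(…)/P_y.
Discretionary income = 366 − 5·17.16 − 4·1.75 = 273.2; x* = 5 + 2/3·273.2/17.16 = 15.6138; y* = 4 + 1/3·273.2/1.75 = 56.0381.
Utility at the optimum: U(15.6138, 56.0381) = 18.0311.

V = 18.0311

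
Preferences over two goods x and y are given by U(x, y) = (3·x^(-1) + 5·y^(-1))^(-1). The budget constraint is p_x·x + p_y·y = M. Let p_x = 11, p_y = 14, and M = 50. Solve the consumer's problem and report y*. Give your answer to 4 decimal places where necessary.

MRS = MU_x/MU_y = (3/5)·(y/x)^(2). Set equal to p_x/p_y.
Hence y/x = ((5/3)·p_x/p_y)^(1/(2)), i.e. raised to the 0.5 power.
Substitute y = (y/x)·x into the budget: x* = M/(p_x + p_y·(y/x)).
Numerically y/x = 1.144344, so x* = 50/(11 + 14·1.144344) = 1.8504 and y* = 1.144344·1.8504 = 2.1175.

y* = 2.1175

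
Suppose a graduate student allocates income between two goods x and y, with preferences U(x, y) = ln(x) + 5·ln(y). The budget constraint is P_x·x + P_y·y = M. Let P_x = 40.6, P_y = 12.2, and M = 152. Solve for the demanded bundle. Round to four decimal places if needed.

The MRS is (1/5)·y/x. Set MRS = P_x/P_y.
Rearranging, P_y·y = 5·P_x·x. Substituting into the budget gives P_x·x·(1 + 5) = M.
Demand: x*(P_x,P_y,M) = 1/6·M/P_x and y* = 5/6·M/P_y.
At P_x=40.6, P_y=12.2, M=152: x* = 1/6·152/40.6 = 0.624, y* = 10.3825.

x* = 0.624, y* = 10.3825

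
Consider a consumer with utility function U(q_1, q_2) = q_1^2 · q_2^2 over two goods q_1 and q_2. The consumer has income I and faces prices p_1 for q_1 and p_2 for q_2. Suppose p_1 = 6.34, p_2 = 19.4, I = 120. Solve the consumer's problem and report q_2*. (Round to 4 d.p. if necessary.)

Tangency: MRS = q_2/q_1 = p_1/p_2.
So 2·p_2·q_2 = 2·p_1·q_1; combined with the budget, a share 0.5 of income goes to q_1.
Demand: q_1*(p_1,p_2,I) = 0.5·I/p_1 and q_2* = 0.5·I/p_2.
At p_1=6.34, p_2=19.4, I=120: q_2* = 0.5·120/19.4 = 3.0928.

q_2* = 3.0928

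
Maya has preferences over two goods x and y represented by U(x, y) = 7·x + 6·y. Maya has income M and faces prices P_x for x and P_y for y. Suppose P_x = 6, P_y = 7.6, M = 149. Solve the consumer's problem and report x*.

x* = 24.8333

Perfect substitutes: compare marginal utility per dollar. 7/P_x vs 6/P_y → 1.1667 vs 0.7895.
x gives more utility per dollar, so spend all income on x: x* = M/P_x, y* = 0.
Numerically: x* = 24.8333, y* = 0.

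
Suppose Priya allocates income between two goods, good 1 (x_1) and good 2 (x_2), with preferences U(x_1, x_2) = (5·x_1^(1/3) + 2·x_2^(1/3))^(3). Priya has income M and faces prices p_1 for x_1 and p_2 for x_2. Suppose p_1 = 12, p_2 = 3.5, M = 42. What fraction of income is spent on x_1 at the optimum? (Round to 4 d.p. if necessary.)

share on x_1 = 0.681

Substitute x_2 = (x_2/x_1)·x_1 into the budget: x_1* = M/(p_1 + p_2·(x_2/x_1)).
Numerically x_2/x_1 = 1.606053, so x_1* = 42/(12 + 3.5·1.606053) = 2.3835 and x_2* = 1.606053·2.3835 = 3.828.
Expenditure on x_1: 12·2.3835 = 28.6019; share = 0.681.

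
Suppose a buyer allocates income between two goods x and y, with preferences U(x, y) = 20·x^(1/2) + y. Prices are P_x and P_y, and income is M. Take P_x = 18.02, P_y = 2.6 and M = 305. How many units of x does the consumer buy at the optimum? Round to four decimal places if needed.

Set MRS = P_x/P_y: 10·x^(−1/2) = P_x/P_y.
Solve: √x = 10·P_y/P_x, so x*(P_x,P_y) = (10·P_y/P_x)², and y* = (M − P_x·x*)/P_y.
Plugging in: x* = (10·2.6/18.02)² = 2.0818.

x* = 2.0818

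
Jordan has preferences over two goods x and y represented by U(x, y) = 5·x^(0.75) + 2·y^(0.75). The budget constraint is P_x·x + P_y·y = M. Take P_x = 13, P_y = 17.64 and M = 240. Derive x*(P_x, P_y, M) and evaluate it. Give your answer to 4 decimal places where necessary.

x* = 18.2743

MU_x ∝ 5·x^(-0.25), MU_y ∝ 2·y^(-0.25), so MRS = (5/2)·(y/x)^(0.25) = P_x/P_y.
Hence y/x = ((2/5)·P_x/P_y)^(1/(0.25)), i.e. raised to the 4 power.
With the ratio pinned down, the budget gives x* = M/(P_x + P_y·(y/x)) and y* = (y/x)·x*.
Numerically y/x = 0.007551, so x* = 240/(13 + 17.64·0.007551) = 18.2743.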